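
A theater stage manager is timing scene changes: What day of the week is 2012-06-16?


Date: 2012-06-16
January 1, 2012 is a Sunday
Day of year: 168
Offset from Jan 1: 167 days
167 mod 7 = 6
Result: Saturday

Saturday


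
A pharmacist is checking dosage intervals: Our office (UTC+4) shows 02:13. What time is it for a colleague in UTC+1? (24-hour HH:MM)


Local time: 02:13 at UTC+4 (offset 4h)
Target zone: UTC+1 (offset 1h)
Difference: 1 - (4) = -3 hours
Calculation: 2 + (-3) = -1
Wraparound: (-1) mod 24 = 23
Result: 23:13

23:13


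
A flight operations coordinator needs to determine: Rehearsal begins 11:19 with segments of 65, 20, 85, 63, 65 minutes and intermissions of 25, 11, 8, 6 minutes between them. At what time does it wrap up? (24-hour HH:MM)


Start: 11:19 = 679 min from midnight
  after task 1 (65 min): 12:24
  after break (25 min): 12:49
  after task 2 (20 min): 13:09
  after break (11 min): 13:20
  after task 3 (85 min): 14:45
  after break (8 min): 14:53
  after task 4 (63 min): 15:56
  after break (6 min): 16:02
  after task 5 (65 min): 17:07
Total elapsed: 348 minutes
End time: 17:07

17:07


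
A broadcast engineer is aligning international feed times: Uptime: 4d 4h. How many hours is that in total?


Days: 4
Extra hours: 4
Hours per day: 24
Days to hours: 4 x 24 = 96
Total: 96 + 4 = 100

100


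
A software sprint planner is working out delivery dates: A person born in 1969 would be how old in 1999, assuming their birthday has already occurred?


Birth year: 1969
Current year: 1999
Age = current year - birth year
Age = 1999 - 1969 = 30

30


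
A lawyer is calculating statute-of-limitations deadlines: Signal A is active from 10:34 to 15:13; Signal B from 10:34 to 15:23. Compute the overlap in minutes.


Interval A: [634, 913] minutes from midnight
Interval B: [634, 923] minutes from midnight
Overlap start = max(634, 634) = 634
Overlap end = min(913, 923) = 913
Overlap = 913 - 634 = 279 minutes

279


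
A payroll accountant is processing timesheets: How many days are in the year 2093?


Year: 2093
Check leap year rules:
Divisible by 4? No
2093 is not a leap year
Days: 365

365


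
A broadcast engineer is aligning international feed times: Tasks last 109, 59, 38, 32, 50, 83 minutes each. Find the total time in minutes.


Durations: 109, 59, 38, 32, 50, 83
Running sum: 109
+ 59 = 168
+ 38 = 206
+ 32 = 238
+ 50 = 288
+ 83 = 371
Total duration: 371 minutes
That is 6 hours and 11 minutes

371


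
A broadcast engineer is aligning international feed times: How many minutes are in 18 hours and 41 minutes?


Hours: 18
Minutes: 41
Convert hours to minutes: 18 x 60 = 1080
Add remaining minutes: 1080 + 41 = 1121

1121


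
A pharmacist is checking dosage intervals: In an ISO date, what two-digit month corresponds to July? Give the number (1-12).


Calendar month order:
6. June
7. July <--
8. August
July is month number 7

7


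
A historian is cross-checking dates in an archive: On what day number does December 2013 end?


Month: December
Year: 2013
December is a 31-day month
Total: 31 days

31


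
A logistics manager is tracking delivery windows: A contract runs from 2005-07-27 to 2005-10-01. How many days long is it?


Start date: 2005-07-27
End date: 2005-10-01
Jul 2005: +5 days
Aug 2005: +31 days
Sep 2005: +30 days
Total: 66 days

66


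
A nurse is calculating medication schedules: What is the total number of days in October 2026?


Month: October
Year: 2026
October is a 31-day month
Total: 31 days

31


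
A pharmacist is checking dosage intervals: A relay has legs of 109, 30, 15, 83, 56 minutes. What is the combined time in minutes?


Durations: 109, 30, 15, 83, 56
Running sum: 109
+ 30 = 139
+ 15 = 154
+ 83 = 237
+ 56 = 293
Total duration: 293 minutes
That is 4 hours and 53 minutes

293


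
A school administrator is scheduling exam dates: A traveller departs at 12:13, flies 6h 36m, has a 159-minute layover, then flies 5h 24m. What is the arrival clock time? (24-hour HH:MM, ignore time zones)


Depart: 12:13
Leg 1: +396 min -> 18:49
Layover: +159 min -> 21:28
Leg 2: +324 min -> 02:52
Total travel: 879 minutes = 14h 39m
Arrival: 02:52

02:52


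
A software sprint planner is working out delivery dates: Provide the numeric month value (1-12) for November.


Calendar month order:
10. October
11. November <--
12. December
November is month number 11

11


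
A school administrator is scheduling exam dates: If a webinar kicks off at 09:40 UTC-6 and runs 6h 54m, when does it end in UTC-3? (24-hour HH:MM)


Start: 09:40 in UTC-6
Step 1 - add duration:
  minutes: 40 + 54 = 94 (carry 1h)
  hours: 9 + 6 + 1 = 16
  end in UTC-6: 16:34
Step 2 - convert UTC-6 -> UTC-3:
  offset difference: -3 - (-6) = 3 hours
  16 + (3) = 19 -> mod 24 = 19
Result: 19:34 in UTC-3

19:34


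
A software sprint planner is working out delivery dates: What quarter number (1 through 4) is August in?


Month: August (month 8)
Q1: January-March (months 1-3)
Q2: April-June (months 4-6)
Q3: July-September (months 7-9)
Q4: October-December (months 10-12)
Month 8 falls in Q3

3


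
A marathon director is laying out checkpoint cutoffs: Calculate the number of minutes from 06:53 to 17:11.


Start time: 06:53 = 413 minutes from midnight
End time: 17:11 = 1031 minutes from midnight
Difference: 1031 - 413 = 618 minutes
That is 10 hours and 18 minutes

618


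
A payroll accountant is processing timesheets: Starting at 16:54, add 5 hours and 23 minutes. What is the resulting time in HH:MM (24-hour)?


Start time: 16:54
Adding: 5 hours 23 minutes
Minutes: 54 + 23 = 77
Minute overflow: 77 >= 60, so carry 1 hour, minutes = 17
Hours: 16 + 5 + 1 = 22
Result: 22:17

22:17


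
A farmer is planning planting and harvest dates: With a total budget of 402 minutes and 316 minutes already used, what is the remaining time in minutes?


Total budget: 402 minutes
Time used: 316 minutes
Remaining: 402 - 316 = 86 minutes
Percent used: 78.6%
Percent remaining: 21.4%

86


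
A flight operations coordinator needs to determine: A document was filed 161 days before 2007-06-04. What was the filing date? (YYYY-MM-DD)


Start: 2007-06-04
Subtracting 161 days
Days already passed in June: 4
After going back through June: 157 more days to subtract
May 2007: 31 days, 126 remaining
April 2007: 30 days, 96 remaining
March 2007: 31 days, 65 remaining
February 2007: 28 days, 37 remaining
Result: 2006-12-25

2006-12-25


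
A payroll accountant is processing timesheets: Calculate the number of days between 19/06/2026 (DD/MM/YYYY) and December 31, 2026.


Start: June 19, 2026
End: December 31, 2026
Days left in June: 11
July: 31
August: 31
September: 30
October: 31
... plus remaining months
Sum of remaining months: 184
Total: 11 + 184 = 195

195


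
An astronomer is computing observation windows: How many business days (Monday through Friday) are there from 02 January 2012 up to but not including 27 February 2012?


Start: 2012-01-02 (Monday)
End (exclusive): 2012-02-27 (Monday)
Total calendar days: 56
Full weeks: 56 // 7 = 8 -> 40 weekdays
Remaining 0 days starting on Monday:
Total business days: 40 + 0 = 40

40


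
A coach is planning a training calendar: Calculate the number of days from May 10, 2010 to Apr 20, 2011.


Start date: 2010-05-10
End date: 2011-04-20
May 2010: +22 days
Jun 2010: +30 days
Jul 2010: +31 days
... (9 more months)
Total: 345 days

345


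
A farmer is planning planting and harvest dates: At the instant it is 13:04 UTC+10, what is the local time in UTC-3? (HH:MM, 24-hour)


Local time: 13:04 at UTC+10 (offset 10h)
Target zone: UTC-3 (offset -3h)
Difference: -3 - (10) = -13 hours
Calculation: 13 + (-13) = 0
Result: 00:04

00:04


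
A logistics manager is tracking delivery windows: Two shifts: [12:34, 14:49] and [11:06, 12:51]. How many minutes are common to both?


Interval A: [754, 889] minutes from midnight
Interval B: [666, 771] minutes from midnight
Overlap start = max(754, 666) = 754
Overlap end = min(889, 771) = 771
Overlap = 771 - 754 = 17 minutes

17


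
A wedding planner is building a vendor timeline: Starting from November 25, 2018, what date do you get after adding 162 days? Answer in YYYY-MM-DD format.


Start: 2018-11-25
Adding 162 days
Days remaining in November: 5
After November: 157 days still to add
December 2018: 31 days, 126 remaining
January 2019: 31 days, 95 remaining
February 2019: 28 days, 67 remaining
March 2019: 31 days, 36 remaining
Result: 2019-05-06

2019-05-06


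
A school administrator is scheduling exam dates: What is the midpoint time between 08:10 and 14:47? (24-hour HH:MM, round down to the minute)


Start time: 08:10 = 490 minutes from midnight
End time: 14:47 = 887 minutes from midnight
Sum: 490 + 887 = 1377
Midpoint: 1377 / 2 = 688 minutes
Convert: 688 / 60 = 11 hours, 28 minutes
Result: 11:28

11:28


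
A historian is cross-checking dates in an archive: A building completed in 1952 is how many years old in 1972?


Birth year: 1952
Current year: 1972
Age = current year - birth year
Age = 1972 - 1952 = 20

20


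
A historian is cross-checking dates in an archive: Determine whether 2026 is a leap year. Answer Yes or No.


Year: 2026
Divisible by 4? 2026 / 4 = 506.5 -> No
Not divisible by 4, so NOT a leap year

No


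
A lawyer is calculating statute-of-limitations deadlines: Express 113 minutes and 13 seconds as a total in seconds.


Minutes: 113
Seconds: 13
Convert minutes to seconds: 113 x 60 = 6780
Add remaining seconds: 6780 + 13 = 6793

6793


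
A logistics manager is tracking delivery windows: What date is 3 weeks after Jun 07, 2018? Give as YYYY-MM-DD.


Start: 2018-06-07
Weeks to add: 3
Convert to days: 3 x 7 = 21 days
Add 21 days to 2018-06-07
Result: 2018-06-28

2018-06-28


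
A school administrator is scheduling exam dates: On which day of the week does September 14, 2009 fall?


Date: 2009-09-14
January 1, 2009 is a Thursday
Day of year: 257
Offset from Jan 1: 256 days
256 mod 7 = 4
Result: Monday

Monday


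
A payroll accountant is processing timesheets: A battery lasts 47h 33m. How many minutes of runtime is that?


Hours: 47
Extra minutes: 33
Minutes per hour: 60
Hours to minutes: 47 x 60 = 2820
Total: 2820 + 33 = 2853

2853


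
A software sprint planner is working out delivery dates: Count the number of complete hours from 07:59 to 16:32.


Start: 07:59
End: 16:32
Hour difference: 16 - 7 = 9 hours
Minute difference: 32 - 59 = -27 minutes
Total minutes: 513
Complete hours: 513 / 60 = 8 (remainder 33)

8


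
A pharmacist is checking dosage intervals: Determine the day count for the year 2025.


Year: 2025
Check leap year rules:
Divisible by 4? No
2025 is not a leap year
Days: 365

365


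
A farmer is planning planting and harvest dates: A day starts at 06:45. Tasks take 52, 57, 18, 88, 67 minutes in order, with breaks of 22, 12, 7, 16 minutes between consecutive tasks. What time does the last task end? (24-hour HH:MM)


Start: 06:45 = 405 min from midnight
  after task 1 (52 min): 07:37
  after break (22 min): 07:59
  after task 2 (57 min): 08:56
  after break (12 min): 09:08
  after task 3 (18 min): 09:26
  after break (7 min): 09:33
  after task 4 (88 min): 11:01
  after break (16 min): 11:17
  after task 5 (67 min): 12:24
Total elapsed: 339 minutes
End time: 12:24

12:24


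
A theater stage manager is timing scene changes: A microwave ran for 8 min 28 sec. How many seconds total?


Minutes: 8
Extra seconds: 28
Seconds per minute: 60
Minutes to seconds: 8 x 60 = 480
Total: 480 + 28 = 508

508


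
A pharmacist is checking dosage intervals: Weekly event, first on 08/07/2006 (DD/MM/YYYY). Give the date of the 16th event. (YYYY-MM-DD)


First occurrence: 2006-07-08 (occurrence 1)
Each occurrence is 7 days after the previous.
Occurrence 16 is 15 weeks after the first.
15 weeks = 105 days
2006-07-08 + 105 days = 2006-10-21

2006-10-21


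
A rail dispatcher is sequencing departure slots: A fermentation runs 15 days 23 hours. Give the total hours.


Days: 15
Extra hours: 23
Hours per day: 24
Days to hours: 15 x 24 = 360
Total: 360 + 23 = 383

383


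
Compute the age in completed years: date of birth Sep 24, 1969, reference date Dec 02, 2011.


Birth: 1969-09-24
Reference: 2011-12-02
Year difference: 2011 - 1969 = 42
Has birthday (09-24) occurred by 12-02? Yes
Age in full years: 42

42


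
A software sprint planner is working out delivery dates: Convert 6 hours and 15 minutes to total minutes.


Hours: 6
Minutes: 15
Convert hours to minutes: 6 x 60 = 360
Add remaining minutes: 360 + 15 = 375

375


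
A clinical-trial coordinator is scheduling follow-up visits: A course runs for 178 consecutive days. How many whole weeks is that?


Total days: 178
Days per week: 7
Division: 178 / 7 = 25 remainder 3
Complete weeks: 25
Remaining days: 3

25


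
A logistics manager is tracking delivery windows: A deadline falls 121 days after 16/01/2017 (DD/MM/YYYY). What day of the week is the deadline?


Start: 2017-01-16 (Monday)
Step 1 - find target date: add 121 days
  2017-01-16 + 121 days = 2017-05-17
Step 2 - day of week:
  121 mod 7 = 2
  Monday + 2 days -> Wednesday
Result: Wednesday (2017-05-17)

Wednesday


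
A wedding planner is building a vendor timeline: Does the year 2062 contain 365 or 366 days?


Year: 2062
Check leap year rules:
Divisible by 4? No
2062 is not a leap year
Days: 365

365


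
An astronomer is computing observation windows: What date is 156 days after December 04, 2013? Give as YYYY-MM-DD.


Start: 2013-12-04
Adding 156 days
Days remaining in December: 27
After December: 129 days still to add
January 2014: 31 days, 98 remaining
February 2014: 28 days, 70 remaining
March 2014: 31 days, 39 remaining
April 2014: 30 days, 9 remaining
Result: 2014-05-09

2014-05-09


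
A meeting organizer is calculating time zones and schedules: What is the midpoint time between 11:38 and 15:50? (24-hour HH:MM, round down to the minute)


Start time: 11:38 = 698 minutes from midnight
End time: 15:50 = 950 minutes from midnight
Sum: 698 + 950 = 1648
Midpoint: 1648 / 2 = 824 minutes
Convert: 824 / 60 = 13 hours, 44 minutes
Result: 13:44

13:44


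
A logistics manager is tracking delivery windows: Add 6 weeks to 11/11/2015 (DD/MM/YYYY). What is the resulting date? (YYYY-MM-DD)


Start: 2015-11-11
Weeks to add: 6
Convert to days: 6 x 7 = 42 days
Add 42 days to 2015-11-11
Result: 2015-12-23

2015-12-23


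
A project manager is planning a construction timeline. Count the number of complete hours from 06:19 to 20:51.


Start: 06:19
End: 20:51
Hour difference: 20 - 6 = 14 hours
Minute difference: 51 - 19 = 32 minutes
Total minutes: 872
Complete hours: 872 / 60 = 14 (remainder 32)

14


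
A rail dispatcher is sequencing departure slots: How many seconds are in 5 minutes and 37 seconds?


Minutes: 5
Extra seconds: 37
Seconds per minute: 60
Minutes to seconds: 5 x 60 = 300
Total: 300 + 37 = 337

337


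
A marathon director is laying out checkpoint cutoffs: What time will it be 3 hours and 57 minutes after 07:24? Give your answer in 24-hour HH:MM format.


Start time: 07:24
Adding: 3 hours 57 minutes
Minutes: 24 + 57 = 81
Minute overflow: 81 >= 60, so carry 1 hour, minutes = 21
Hours: 7 + 3 + 1 = 11
Result: 11:21

11:21


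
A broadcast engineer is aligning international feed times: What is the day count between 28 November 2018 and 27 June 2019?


Start date: 2018-11-28
End date: 2019-06-27
Nov 2018: +3 days
Dec 2018: +31 days
Jan 2019: +31 days
... (5 more months)
Total: 211 days

211


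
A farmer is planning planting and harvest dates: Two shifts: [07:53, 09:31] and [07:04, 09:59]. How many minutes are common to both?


Interval A: [473, 571] minutes from midnight
Interval B: [424, 599] minutes from midnight
Overlap start = max(473, 424) = 473
Overlap end = min(571, 599) = 571
Overlap = 571 - 473 = 98 minutes

98


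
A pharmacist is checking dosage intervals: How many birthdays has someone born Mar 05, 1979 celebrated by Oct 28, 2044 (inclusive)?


Birth: 1979-03-05
Reference: 2044-10-28
Year difference: 2044 - 1979 = 65
Has birthday (03-05) occurred by 10-28? Yes
Age in full years: 65

65


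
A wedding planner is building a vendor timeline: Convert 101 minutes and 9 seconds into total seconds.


Minutes: 101
Seconds: 9
Convert minutes to seconds: 101 x 60 = 6060
Add remaining seconds: 6060 + 9 = 6069

6069


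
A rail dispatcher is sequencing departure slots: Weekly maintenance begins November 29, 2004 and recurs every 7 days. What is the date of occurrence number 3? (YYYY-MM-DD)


First occurrence: 2004-11-29 (occurrence 1)
Each occurrence is 7 days after the previous.
Occurrence 3 is 2 weeks after the first.
2 weeks = 14 days
2004-11-29 + 14 days = 2004-12-13

2004-12-13


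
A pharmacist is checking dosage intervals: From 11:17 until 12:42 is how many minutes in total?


Start time: 11:17 = 677 minutes from midnight
End time: 12:42 = 762 minutes from midnight
Difference: 762 - 677 = 85 minutes
That is 1 hours and 25 minutes

85


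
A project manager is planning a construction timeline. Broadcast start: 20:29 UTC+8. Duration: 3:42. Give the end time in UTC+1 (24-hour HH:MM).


Start: 20:29 in UTC+8
Step 1 - add duration:
  minutes: 29 + 42 = 71 (carry 1h)
  hours: 20 + 3 + 1 = 24
  end in UTC+8: 00:11
Step 2 - convert UTC+8 -> UTC+1:
  offset difference: 1 - (8) = -7 hours
  0 + (-7) = -7 -> mod 24 = 17
Result: 17:11 in UTC+1

17:11


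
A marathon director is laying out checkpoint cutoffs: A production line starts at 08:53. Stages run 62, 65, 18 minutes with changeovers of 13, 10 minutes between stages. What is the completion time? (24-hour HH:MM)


Start: 08:53 = 533 min from midnight
  after task 1 (62 min): 09:55
  after break (13 min): 10:08
  after task 2 (65 min): 11:13
  after break (10 min): 11:23
  after task 3 (18 min): 11:41
Total elapsed: 168 minutes
End time: 11:41

11:41


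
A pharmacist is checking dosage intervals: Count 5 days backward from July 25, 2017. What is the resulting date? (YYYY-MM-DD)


Start: 2017-07-25
Subtracting 5 days
Days already passed in July: 25
Result: 2017-07-20

2017-07-20


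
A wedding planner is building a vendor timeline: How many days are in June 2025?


Month: June
Year: 2025
June is a 30-day month
Total: 30 days

30


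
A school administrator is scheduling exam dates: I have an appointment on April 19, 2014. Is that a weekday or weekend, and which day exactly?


Date: 2014-04-19
January 1, 2014 is a Wednesday
Day of year: 109
Offset from Jan 1: 108 days
108 mod 7 = 3
Result: Saturday

Saturday


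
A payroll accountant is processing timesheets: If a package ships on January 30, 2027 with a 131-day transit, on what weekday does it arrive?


Start: 2027-01-30 (Saturday)
Step 1 - find target date: add 131 days
  2027-01-30 + 131 days = 2027-06-10
Step 2 - day of week:
  131 mod 7 = 5
  Saturday + 5 days -> Thursday
Result: Thursday (2027-06-10)

Thursday


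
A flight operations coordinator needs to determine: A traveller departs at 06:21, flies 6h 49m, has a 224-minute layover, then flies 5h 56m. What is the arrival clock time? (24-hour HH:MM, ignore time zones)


Depart: 06:21
Leg 1: +409 min -> 13:10
Layover: +224 min -> 16:54
Leg 2: +356 min -> 22:50
Total travel: 989 minutes = 16h 29m
Arrival: 22:50

22:50


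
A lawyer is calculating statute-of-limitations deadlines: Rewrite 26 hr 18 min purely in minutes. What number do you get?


Hours: 26
Extra minutes: 18
Minutes per hour: 60
Hours to minutes: 26 x 60 = 1560
Total: 1560 + 18 = 1578

1578


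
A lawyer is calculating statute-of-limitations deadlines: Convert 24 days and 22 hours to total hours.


Days: 24
Extra hours: 22
Hours per day: 24
Days to hours: 24 x 24 = 576
Total: 576 + 22 = 598

598


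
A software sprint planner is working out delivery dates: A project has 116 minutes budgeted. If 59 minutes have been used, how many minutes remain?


Total budget: 116 minutes
Time used: 59 minutes
Remaining: 116 - 59 = 57 minutes
Percent used: 50.9%
Percent remaining: 49.1%

57


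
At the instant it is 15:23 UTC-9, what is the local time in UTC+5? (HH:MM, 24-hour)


Local time: 15:23 at UTC-9 (offset -9h)
Target zone: UTC+5 (offset 5h)
Difference: 5 - (-9) = 14 hours
Calculation: 15 + (14) = 29
Wraparound: (29) mod 24 = 5
Result: 05:23

05:23


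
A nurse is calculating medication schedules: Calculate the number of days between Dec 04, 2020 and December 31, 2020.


Start: December 04, 2020
End: December 31, 2020
Days left in December: 27
Total: 27 days

27


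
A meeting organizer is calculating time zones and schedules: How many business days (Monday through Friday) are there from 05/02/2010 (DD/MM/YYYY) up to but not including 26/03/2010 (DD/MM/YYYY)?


Start: 2010-02-05 (Friday)
End (exclusive): 2010-03-26 (Friday)
Total calendar days: 49
Full weeks: 49 // 7 = 7 -> 35 weekdays
Remaining 0 days starting on Friday:
Total business days: 35 + 0 = 35

35


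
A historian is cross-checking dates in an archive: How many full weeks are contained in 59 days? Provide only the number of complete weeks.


Total days: 59
Days per week: 7
Division: 59 / 7 = 8 remainder 3
Complete weeks: 8
Remaining days: 3

8


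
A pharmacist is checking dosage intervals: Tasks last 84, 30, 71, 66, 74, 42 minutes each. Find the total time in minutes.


Durations: 84, 30, 71, 66, 74, 42
Running sum: 84
+ 30 = 114
+ 71 = 185
+ 66 = 251
+ 74 = 325
+ 42 = 367
Total duration: 367 minutes
That is 6 hours and 7 minutes

367


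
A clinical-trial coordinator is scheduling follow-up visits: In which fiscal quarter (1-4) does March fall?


Month: March (month 3)
Q1: January-March (months 1-3)
Q2: April-June (months 4-6)
Q3: July-September (months 7-9)
Q4: October-December (months 10-12)
Month 3 falls in Q1

1


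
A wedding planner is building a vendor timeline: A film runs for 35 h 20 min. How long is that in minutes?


Hours: 35
Minutes: 20
Convert hours to minutes: 35 x 60 = 2100
Add remaining minutes: 2100 + 20 = 2120

2120


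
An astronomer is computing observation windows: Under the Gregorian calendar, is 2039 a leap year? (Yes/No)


Year: 2039
Divisible by 4? 2039 / 4 = 509.75 -> No
Not divisible by 4, so NOT a leap year

No


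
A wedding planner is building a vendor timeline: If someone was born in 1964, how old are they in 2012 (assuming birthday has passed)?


Birth year: 1964
Current year: 2012
Age = current year - birth year
Age = 2012 - 1964 = 48

48


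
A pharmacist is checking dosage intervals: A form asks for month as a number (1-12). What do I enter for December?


Calendar month order:
11. November
12. December <--
December is month number 12

12


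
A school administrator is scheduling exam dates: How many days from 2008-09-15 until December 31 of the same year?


Start: September 15, 2008
End: December 31, 2008
Days left in September: 15
October: 31
November: 30
December: 31
Sum of remaining months: 92
Total: 15 + 92 = 107

107


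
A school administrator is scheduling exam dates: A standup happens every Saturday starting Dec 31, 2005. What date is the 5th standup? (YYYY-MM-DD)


First occurrence: 2005-12-31 (occurrence 1)
Each occurrence is 7 days after the previous.
Occurrence 5 is 4 weeks after the first.
4 weeks = 28 days
2005-12-31 + 28 days = 2006-01-28

2006-01-28


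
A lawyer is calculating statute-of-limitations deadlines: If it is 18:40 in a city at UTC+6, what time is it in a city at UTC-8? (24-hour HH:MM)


Local time: 18:40 at UTC+6 (offset 6h)
Target zone: UTC-8 (offset -8h)
Difference: -8 - (6) = -14 hours
Calculation: 18 + (-14) = 4
Result: 04:40

04:40


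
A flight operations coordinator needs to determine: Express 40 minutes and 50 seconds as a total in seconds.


Minutes: 40
Seconds: 50
Convert minutes to seconds: 40 x 60 = 2400
Add remaining seconds: 2400 + 50 = 2450

2450


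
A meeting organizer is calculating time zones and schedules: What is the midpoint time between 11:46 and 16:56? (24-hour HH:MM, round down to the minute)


Start time: 11:46 = 706 minutes from midnight
End time: 16:56 = 1016 minutes from midnight
Sum: 706 + 1016 = 1722
Midpoint: 1722 / 2 = 861 minutes
Convert: 861 / 60 = 14 hours, 21 minutes
Result: 14:21

14:21


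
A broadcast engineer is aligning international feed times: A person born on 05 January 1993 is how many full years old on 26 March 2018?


Birth: 1993-01-05
Reference: 2018-03-26
Year difference: 2018 - 1993 = 25
Has birthday (01-05) occurred by 03-26? Yes
Age in full years: 25

25


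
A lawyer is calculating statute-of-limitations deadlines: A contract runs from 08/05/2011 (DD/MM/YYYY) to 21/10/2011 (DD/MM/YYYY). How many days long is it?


Start date: 2011-05-08
End date: 2011-10-21
May 2011: +24 days
Jun 2011: +30 days
Jul 2011: +31 days
... (3 more months)
Total: 166 days

166


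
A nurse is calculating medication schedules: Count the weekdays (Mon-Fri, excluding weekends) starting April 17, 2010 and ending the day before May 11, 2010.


Start: 2010-04-17 (Saturday)
End (exclusive): 2010-05-11 (Tuesday)
Total calendar days: 24
Full weeks: 24 // 7 = 3 -> 15 weekdays
Remaining 3 days starting on Saturday:
  Sat(-), Sun(-), Mon(w) -> 1 weekdays
Total business days: 15 + 1 = 16

16


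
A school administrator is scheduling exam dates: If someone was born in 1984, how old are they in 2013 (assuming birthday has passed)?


Birth year: 1984
Current year: 2013
Age = current year - birth year
Age = 2013 - 1984 = 29

29


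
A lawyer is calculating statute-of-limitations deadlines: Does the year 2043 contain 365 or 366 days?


Year: 2043
Check leap year rules:
Divisible by 4? No
2043 is not a leap year
Days: 365

365


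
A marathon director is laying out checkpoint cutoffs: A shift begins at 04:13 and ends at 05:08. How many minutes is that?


Start time: 04:13 = 253 minutes from midnight
End time: 05:08 = 308 minutes from midnight
Difference: 308 - 253 = 55 minutes
That is 0 hours and 55 minutes

55


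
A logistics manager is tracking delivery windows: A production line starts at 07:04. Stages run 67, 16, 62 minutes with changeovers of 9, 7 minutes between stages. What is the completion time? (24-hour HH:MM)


Start: 07:04 = 424 min from midnight
  after task 1 (67 min): 08:11
  after break (9 min): 08:20
  after task 2 (16 min): 08:36
  after break (7 min): 08:43
  after task 3 (62 min): 09:45
Total elapsed: 161 minutes
End time: 09:45

09:45


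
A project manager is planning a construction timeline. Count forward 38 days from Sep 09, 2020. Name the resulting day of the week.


Start: 2020-09-09 (Wednesday)
Step 1 - find target date: add 38 days
  2020-09-09 + 38 days = 2020-10-17
Step 2 - day of week:
  38 mod 7 = 3
  Wednesday + 3 days -> Saturday
Result: Saturday (2020-10-17)

Saturday


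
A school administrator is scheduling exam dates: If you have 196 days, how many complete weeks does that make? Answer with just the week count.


Total days: 196
Days per week: 7
Division: 196 / 7 = 28 remainder 0
Complete weeks: 28
Remaining days: 0

28


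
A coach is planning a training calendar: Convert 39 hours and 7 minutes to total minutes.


Hours: 39
Extra minutes: 7
Minutes per hour: 60
Hours to minutes: 39 x 60 = 2340
Total: 2340 + 7 = 2347

2347


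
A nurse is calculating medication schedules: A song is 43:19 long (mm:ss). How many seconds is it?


Minutes: 43
Extra seconds: 19
Seconds per minute: 60
Minutes to seconds: 43 x 60 = 2580
Total: 2580 + 19 = 2599

2599


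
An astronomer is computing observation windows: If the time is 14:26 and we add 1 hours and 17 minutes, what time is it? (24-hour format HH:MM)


Start time: 14:26
Adding: 1 hours 17 minutes
Minutes: 26 + 17 = 43
Hours: 14 + 1 + 0 = 15
Result: 15:43

15:43


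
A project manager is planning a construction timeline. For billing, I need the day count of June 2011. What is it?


Month: June
Year: 2011
June is a 30-day month
Total: 30 days

30


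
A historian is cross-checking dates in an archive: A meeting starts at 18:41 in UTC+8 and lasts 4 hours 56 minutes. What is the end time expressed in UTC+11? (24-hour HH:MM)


Start: 18:41 in UTC+8
Step 1 - add duration:
  minutes: 41 + 56 = 97 (carry 1h)
  hours: 18 + 4 + 1 = 23
  end in UTC+8: 23:37
Step 2 - convert UTC+8 -> UTC+11:
  offset difference: 11 - (8) = 3 hours
  23 + (3) = 26 -> mod 24 = 2
Result: 02:37 in UTC+11

02:37


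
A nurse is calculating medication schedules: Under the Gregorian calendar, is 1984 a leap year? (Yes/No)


Year: 1984
Divisible by 4? 1984 / 4 = 496.0 -> Yes
Divisible by 100? 1984 / 100 = 19.84 -> No
Divisible by 4 but not 100, so it IS a leap year

Yes


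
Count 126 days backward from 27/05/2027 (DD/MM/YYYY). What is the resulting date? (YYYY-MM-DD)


Start: 2027-05-27
Subtracting 126 days
Days already passed in May: 27
After going back through May: 99 more days to subtract
April 2027: 30 days, 69 remaining
March 2027: 31 days, 38 remaining
February 2027: 28 days, 10 remaining
January 2027 has 31 days, need 10
Result: 2027-01-21

2027-01-21


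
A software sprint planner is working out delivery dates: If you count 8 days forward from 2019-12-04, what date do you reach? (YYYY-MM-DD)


Start: 2019-12-04
Adding 8 days
Days remaining in December: 27
Result: 2019-12-12

2019-12-12


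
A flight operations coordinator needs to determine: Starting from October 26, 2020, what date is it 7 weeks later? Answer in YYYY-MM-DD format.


Start: 2020-10-26
Weeks to add: 7
Convert to days: 7 x 7 = 49 days
Add 49 days to 2020-10-26
Result: 2020-12-14

2020-12-14


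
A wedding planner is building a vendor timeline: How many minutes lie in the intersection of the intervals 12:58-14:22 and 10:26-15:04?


Interval A: [778, 862] minutes from midnight
Interval B: [626, 904] minutes from midnight
Overlap start = max(778, 626) = 778
Overlap end = min(862, 904) = 862
Overlap = 862 - 778 = 84 minutes

84


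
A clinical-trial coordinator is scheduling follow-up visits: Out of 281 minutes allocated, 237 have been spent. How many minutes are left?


Total budget: 281 minutes
Time used: 237 minutes
Remaining: 281 - 237 = 44 minutes
Percent used: 84.3%
Percent remaining: 15.7%

44


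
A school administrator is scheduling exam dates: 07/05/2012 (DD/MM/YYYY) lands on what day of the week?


Date: 2012-05-07
January 1, 2012 is a Sunday
Day of year: 128
Offset from Jan 1: 127 days
127 mod 7 = 1
Result: Monday

Monday


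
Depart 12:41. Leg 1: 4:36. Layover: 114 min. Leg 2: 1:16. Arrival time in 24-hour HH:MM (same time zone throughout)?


Depart: 12:41
Leg 1: +276 min -> 17:17
Layover: +114 min -> 19:11
Leg 2: +76 min -> 20:27
Total travel: 466 minutes = 7h 46m
Arrival: 20:27

20:27


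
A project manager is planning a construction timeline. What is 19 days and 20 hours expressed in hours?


Days: 19
Extra hours: 20
Hours per day: 24
Days to hours: 19 x 24 = 456
Total: 456 + 20 = 476

476


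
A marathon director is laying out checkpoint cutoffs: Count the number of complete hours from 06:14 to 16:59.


Start: 06:14
End: 16:59
Hour difference: 16 - 6 = 10 hours
Minute difference: 59 - 14 = 45 minutes
Total minutes: 645
Complete hours: 645 / 60 = 10 (remainder 45)

10


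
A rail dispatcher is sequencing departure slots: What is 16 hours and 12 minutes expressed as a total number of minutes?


Hours: 16
Minutes: 12
Convert hours to minutes: 16 x 60 = 960
Add remaining minutes: 960 + 12 = 972

972


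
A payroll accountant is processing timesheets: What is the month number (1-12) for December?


Calendar month order:
11. November
12. December <--
December is month number 12

12


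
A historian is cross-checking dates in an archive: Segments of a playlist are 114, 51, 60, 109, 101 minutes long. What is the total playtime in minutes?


Durations: 114, 51, 60, 109, 101
Running sum: 114
+ 51 = 165
+ 60 = 225
+ 109 = 334
+ 101 = 435
Total duration: 435 minutes
That is 7 hours and 15 minutes

435


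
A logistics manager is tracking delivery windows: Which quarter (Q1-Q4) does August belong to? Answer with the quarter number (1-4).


Month: August (month 8)
Q1: January-March (months 1-3)
Q2: April-June (months 4-6)
Q3: July-September (months 7-9)
Q4: October-December (months 10-12)
Month 8 falls in Q3

3


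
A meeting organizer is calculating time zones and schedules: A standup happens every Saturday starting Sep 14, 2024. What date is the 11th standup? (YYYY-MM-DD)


First occurrence: 2024-09-14 (occurrence 1)
Each occurrence is 7 days after the previous.
Occurrence 11 is 10 weeks after the first.
10 weeks = 70 days
2024-09-14 + 70 days = 2024-11-23

2024-11-23


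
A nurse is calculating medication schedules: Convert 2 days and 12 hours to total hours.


Days: 2
Extra hours: 12
Hours per day: 24
Days to hours: 2 x 24 = 48
Total: 48 + 12 = 60

60


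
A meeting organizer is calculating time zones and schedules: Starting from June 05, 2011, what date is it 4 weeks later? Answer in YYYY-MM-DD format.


Start: 2011-06-05
Weeks to add: 4
Convert to days: 4 x 7 = 28 days
Add 28 days to 2011-06-05
Result: 2011-07-03

2011-07-03


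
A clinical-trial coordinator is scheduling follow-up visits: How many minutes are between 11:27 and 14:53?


Start time: 11:27 = 687 minutes from midnight
End time: 14:53 = 893 minutes from midnight
Difference: 893 - 687 = 206 minutes
That is 3 hours and 26 minutes

206


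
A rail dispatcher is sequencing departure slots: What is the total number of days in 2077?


Year: 2077
Check leap year rules:
Divisible by 4? No
2077 is not a leap year
Days: 365

365


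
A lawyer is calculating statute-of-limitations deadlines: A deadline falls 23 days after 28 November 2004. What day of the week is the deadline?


Start: 2004-11-28 (Sunday)
Step 1 - find target date: add 23 days
  2004-11-28 + 23 days = 2004-12-21
Step 2 - day of week:
  23 mod 7 = 2
  Sunday + 2 days -> Tuesday
Result: Tuesday (2004-12-21)

Tuesday


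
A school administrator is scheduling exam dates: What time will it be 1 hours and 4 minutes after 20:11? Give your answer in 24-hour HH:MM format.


Start time: 20:11
Adding: 1 hours 4 minutes
Minutes: 11 + 4 = 15
Hours: 20 + 1 + 0 = 21
Result: 21:15

21:15


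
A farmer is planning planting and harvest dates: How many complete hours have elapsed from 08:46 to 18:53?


Start: 08:46
End: 18:53
Hour difference: 18 - 8 = 10 hours
Minute difference: 53 - 46 = 7 minutes
Total minutes: 607
Complete hours: 607 / 60 = 10 (remainder 7)

10


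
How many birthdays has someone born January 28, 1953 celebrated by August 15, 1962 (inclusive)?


Birth: 1953-01-28
Reference: 1962-08-15
Year difference: 1962 - 1953 = 9
Has birthday (01-28) occurred by 08-15? Yes
Age in full years: 9

9


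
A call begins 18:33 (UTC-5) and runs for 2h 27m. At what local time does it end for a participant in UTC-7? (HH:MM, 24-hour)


Start: 18:33 in UTC-5
Step 1 - add duration:
  minutes: 33 + 27 = 60 (carry 1h)
  hours: 18 + 2 + 1 = 21
  end in UTC-5: 21:00
Step 2 - convert UTC-5 -> UTC-7:
  offset difference: -7 - (-5) = -2 hours
  21 + (-2) = 19 -> mod 24 = 19
Result: 19:00 in UTC-7

19:00


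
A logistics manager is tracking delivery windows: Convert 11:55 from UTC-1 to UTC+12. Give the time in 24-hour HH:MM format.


Local time: 11:55 at UTC-1 (offset -1h)
Target zone: UTC+12 (offset 12h)
Difference: 12 - (-1) = 13 hours
Calculation: 11 + (13) = 24
Wraparound: (24) mod 24 = 0
Result: 00:55

00:55


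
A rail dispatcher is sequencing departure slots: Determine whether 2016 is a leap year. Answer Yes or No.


Year: 2016
Divisible by 4? 2016 / 4 = 504.0 -> Yes
Divisible by 100? 2016 / 100 = 20.16 -> No
Divisible by 4 but not 100, so it IS a leap year

Yes


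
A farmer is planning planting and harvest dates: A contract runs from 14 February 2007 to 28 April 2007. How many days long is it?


Start date: 2007-02-14
End date: 2007-04-28
Feb 2007: +15 days
Mar 2007: +31 days
Apr 2007: +27 days
Total: 73 days

73


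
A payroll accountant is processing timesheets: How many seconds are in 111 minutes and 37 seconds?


Minutes: 111
Seconds: 37
Convert minutes to seconds: 111 x 60 = 6660
Add remaining seconds: 6660 + 37 = 6697

6697


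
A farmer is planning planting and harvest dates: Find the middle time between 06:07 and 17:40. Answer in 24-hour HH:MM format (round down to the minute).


Start time: 06:07 = 367 minutes from midnight
End time: 17:40 = 1060 minutes from midnight
Sum: 367 + 1060 = 1427
Midpoint: 1427 / 2 = 713 minutes
Convert: 713 / 60 = 11 hours, 53 minutes
Result: 11:53

11:53


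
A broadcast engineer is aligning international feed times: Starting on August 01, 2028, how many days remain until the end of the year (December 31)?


Start: August 01, 2028
End: December 31, 2028
Days left in August: 30
September: 30
October: 31
November: 30
December: 31
Sum of remaining months: 122
Total: 30 + 122 = 152

152


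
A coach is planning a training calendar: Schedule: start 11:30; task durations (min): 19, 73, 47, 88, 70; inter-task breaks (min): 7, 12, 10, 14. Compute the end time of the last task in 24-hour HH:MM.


Start: 11:30 = 690 min from midnight
  after task 1 (19 min): 11:49
  after break (7 min): 11:56
  after task 2 (73 min): 13:09
  after break (12 min): 13:21
  after task 3 (47 min): 14:08
  after break (10 min): 14:18
  after task 4 (88 min): 15:46
  after break (14 min): 16:00
  after task 5 (70 min): 17:10
Total elapsed: 340 minutes
End time: 17:10

17:10


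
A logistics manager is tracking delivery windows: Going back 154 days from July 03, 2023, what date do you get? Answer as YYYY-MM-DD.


Start: 2023-07-03
Subtracting 154 days
Days already passed in July: 3
After going back through July: 151 more days to subtract
June 2023: 30 days, 121 remaining
May 2023: 31 days, 90 remaining
April 2023: 30 days, 60 remaining
March 2023: 31 days, 29 remaining
Result: 2023-01-30

2023-01-30


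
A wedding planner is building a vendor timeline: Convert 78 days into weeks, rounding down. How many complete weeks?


Total days: 78
Days per week: 7
Division: 78 / 7 = 11 remainder 1
Complete weeks: 11
Remaining days: 1

11


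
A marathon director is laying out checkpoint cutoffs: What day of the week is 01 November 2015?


Date: 2015-11-01
January 1, 2015 is a Thursday
Day of year: 305
Offset from Jan 1: 304 days
304 mod 7 = 3
Result: Sunday

Sunday


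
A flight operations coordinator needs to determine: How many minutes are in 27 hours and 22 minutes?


Hours: 27
Extra minutes: 22
Minutes per hour: 60
Hours to minutes: 27 x 60 = 1620
Total: 1620 + 22 = 1642

1642


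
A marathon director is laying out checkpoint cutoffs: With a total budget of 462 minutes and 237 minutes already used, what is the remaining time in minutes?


Total budget: 462 minutes
Time used: 237 minutes
Remaining: 462 - 237 = 225 minutes
Percent used: 51.3%
Percent remaining: 48.7%

225


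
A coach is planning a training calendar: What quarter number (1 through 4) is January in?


Month: January (month 1)
Q1: January-March (months 1-3)
Q2: April-June (months 4-6)
Q3: July-September (months 7-9)
Q4: October-December (months 10-12)
Month 1 falls in Q1

1


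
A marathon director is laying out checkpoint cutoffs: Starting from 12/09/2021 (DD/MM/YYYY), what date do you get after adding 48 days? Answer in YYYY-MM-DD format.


Start: 2021-09-12
Adding 48 days
Days remaining in September: 18
After September: 30 days still to add
October 2021 has 31 days, need 30
Result: 2021-10-30

2021-10-30


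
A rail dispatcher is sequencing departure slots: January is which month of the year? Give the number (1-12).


Calendar month order:
1. January <--
2. February
January is month number 1

1
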